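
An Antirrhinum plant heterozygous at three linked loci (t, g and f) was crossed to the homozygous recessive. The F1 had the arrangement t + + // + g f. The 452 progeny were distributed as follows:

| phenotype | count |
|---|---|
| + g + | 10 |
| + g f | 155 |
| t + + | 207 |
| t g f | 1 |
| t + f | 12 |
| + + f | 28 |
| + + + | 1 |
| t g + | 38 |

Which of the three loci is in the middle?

The two rarest classes, + + + and t g f, are the double crossovers. Comparing them with the parentals, only the t allele has switched, so t is the middle locus and the order is g – t – f.

t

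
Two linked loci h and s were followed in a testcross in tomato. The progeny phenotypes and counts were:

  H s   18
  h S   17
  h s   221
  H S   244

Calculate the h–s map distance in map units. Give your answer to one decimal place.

The two most frequent classes, H S (244) and h s (221), are the parental types, so the F1 was H S / h s.
The recombinant classes are H s and h S: 18 + 17 = 35.
Recombination frequency = 35/500 = 0.0700 ≈ 7.0%, i.e. 7.0 map units.

7.0 map units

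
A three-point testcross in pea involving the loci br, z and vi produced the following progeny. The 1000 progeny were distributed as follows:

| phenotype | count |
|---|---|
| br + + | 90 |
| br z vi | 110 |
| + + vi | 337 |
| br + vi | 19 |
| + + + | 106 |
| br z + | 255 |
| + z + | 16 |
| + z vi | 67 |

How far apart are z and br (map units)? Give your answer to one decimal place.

19.2 map units

The two most frequent reciprocal classes, + + vi and br z +, are the parental types, so the F1 was + + vi / br z +.
The two rarest classes, br + vi and + z +, are the double crossovers. Comparing them with the parentals, only the br allele has switched, so br is the middle locus and the order is z – br – vi.
Crossovers in the z–br interval produce the single-crossover classes + z vi and br + + (67 + 90 = 157) plus the double crossovers (35).
RF(z–br) = (157 + 35) / 1000 = 192/1000 = 0.1920 → 19.2 map units.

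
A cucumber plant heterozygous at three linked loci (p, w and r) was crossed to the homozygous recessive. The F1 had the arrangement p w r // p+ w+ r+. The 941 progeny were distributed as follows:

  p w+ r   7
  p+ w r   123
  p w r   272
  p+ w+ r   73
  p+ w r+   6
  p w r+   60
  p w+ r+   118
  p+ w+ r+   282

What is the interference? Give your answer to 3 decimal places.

The two rarest classes, p w+ r and p+ w r+, are the double crossovers. Comparing them with the parentals, only the w allele has switched, so w is the middle locus and the order is p – w – r.
p–w: (241 + 13)/941 = 0.2699; w–r: (133 + 13)/941 = 0.1552.
Expected DCO frequency = 0.2699 × 0.1552 ≈ 0.04189; observed = 13/941 ≈ 0.01382.
Coefficient of coincidence = 0.01382/0.04189 ≈ 0.330; interference = 1 − 0.330 = 0.670.

0.670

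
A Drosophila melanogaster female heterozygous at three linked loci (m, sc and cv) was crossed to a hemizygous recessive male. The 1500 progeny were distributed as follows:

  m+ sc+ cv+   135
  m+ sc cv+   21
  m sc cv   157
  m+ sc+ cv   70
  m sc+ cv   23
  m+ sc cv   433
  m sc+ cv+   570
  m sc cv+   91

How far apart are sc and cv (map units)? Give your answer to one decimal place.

The two most frequent reciprocal classes, m sc+ cv+ and m+ sc cv, are the parental types, so the F1 was m sc+ cv+ / m+ sc cv.
The two rarest classes, m sc+ cv and m+ sc cv+, are the double crossovers. Comparing them with the parentals, only the cv allele has switched, so cv is the middle locus and the order is sc – cv – m.
Crossovers in the sc–cv interval produce the single-crossover classes m sc cv+ and m+ sc+ cv (91 + 70 = 161) plus the double crossovers (44).
RF(sc–cv) = (161 + 44) / 1500 = 205/1500 = 0.1367 → 13.7 map units.

13.7 map units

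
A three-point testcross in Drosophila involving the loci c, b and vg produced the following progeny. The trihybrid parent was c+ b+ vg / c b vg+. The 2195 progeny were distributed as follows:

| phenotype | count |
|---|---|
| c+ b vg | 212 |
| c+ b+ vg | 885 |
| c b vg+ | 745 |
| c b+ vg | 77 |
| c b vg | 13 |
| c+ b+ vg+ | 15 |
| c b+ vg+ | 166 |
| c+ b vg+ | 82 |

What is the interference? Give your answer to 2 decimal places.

0.19

The two rarest classes, c+ b+ vg+ and c b vg, are the double crossovers. Comparing them with the parentals, only the vg allele has switched, so vg is the middle locus and the order is b – vg – c.
b–vg: (378 + 28)/2195 = 0.1850; vg–c: (159 + 28)/2195 = 0.0852.
Expected DCO frequency = 0.1850 × 0.0852 ≈ 0.01576; observed = 28/2195 ≈ 0.01276.
Coefficient of coincidence = 0.01276/0.01576 ≈ 0.81; interference = 1 − 0.81 = 0.19.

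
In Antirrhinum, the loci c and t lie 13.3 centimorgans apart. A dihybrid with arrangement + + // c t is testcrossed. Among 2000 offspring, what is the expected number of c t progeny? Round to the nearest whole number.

A map distance of 13.3 centimorgans corresponds to a recombination frequency of 0.133.
The F1 is + + / c t, so c t is a parental gamete class with expected frequency (1 − r)/2 = 0.867/2 = 0.4335.
Expected number = 0.4335 × 2000 = 867.00 ≈ 867.

867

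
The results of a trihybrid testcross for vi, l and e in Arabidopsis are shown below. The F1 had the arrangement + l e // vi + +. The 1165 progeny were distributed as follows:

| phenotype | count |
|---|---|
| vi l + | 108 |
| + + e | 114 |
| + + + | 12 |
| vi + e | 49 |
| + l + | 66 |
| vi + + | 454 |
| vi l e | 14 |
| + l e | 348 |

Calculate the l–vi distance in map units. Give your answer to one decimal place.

21.3 map units

The two rarest classes, vi l e and + + +, are the double crossovers. Comparing them with the parentals, only the vi allele has switched, so vi is the middle locus and the order is l – vi – e.
Crossovers in the l–vi interval produce the single-crossover classes + + e and vi l + (114 + 108 = 222) plus the double crossovers (26).
RF(l–vi) = (222 + 26) / 1165 = 248/1165 = 0.2129 → 21.3 map units.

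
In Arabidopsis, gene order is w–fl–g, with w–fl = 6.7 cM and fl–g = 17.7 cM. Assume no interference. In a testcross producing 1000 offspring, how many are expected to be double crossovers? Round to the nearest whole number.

12

Map distances give recombination frequencies of 0.067 and 0.177 for the two intervals.
With no interference, expected double-crossover frequency = 0.067 × 0.177 = 0.01186.
Expected number = 0.01186 × 1000 = 11.86 ≈ 12.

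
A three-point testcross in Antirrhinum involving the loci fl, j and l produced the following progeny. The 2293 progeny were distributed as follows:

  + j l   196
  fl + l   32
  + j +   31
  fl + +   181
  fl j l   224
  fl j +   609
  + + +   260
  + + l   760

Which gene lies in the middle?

The two most frequent reciprocal classes, fl j + and + + l, are the parental types, so the F1 was fl j + / + + l.
The two rarest classes, + j + and fl + l, are the double crossovers. Comparing them with the parentals, only the fl allele has switched, so fl is the middle locus and the order is l – fl – j.

fl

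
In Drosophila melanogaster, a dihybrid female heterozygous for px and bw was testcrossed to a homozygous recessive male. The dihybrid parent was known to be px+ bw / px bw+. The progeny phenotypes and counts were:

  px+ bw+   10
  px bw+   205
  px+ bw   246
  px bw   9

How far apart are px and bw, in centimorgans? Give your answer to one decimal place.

4.0 centimorgans

The recombinant classes are px+ bw+ and px bw: 10 + 9 = 19.
Recombination frequency = 19/470 = 0.0404 ≈ 4.0%, i.e. 4.0 centimorgans.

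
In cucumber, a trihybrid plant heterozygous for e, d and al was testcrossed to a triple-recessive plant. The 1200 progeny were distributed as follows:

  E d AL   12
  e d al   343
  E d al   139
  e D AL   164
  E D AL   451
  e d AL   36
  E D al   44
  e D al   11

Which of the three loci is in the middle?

The two most frequent reciprocal classes, E D AL and e d al, are the parental types, so the F1 was E D AL / e d al.
The two rarest classes, E d AL and e D al, are the double crossovers. Comparing them with the parentals, only the d allele has switched, so d is the middle locus and the order is e – d – al.

d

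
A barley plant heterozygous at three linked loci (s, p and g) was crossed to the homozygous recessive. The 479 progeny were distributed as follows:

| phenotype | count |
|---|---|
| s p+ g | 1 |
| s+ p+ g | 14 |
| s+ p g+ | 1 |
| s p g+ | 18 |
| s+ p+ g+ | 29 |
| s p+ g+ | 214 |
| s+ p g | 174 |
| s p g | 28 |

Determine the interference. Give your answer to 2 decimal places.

0.52

The two most frequent reciprocal classes, s p+ g+ and s+ p g, are the parental types, so the F1 was s p+ g+ / s+ p g.
The two rarest classes, s p+ g and s+ p g+, are the double crossovers. Comparing them with the parentals, only the g allele has switched, so g is the middle locus and the order is s – g – p.
s–g: (57 + 2)/479 = 0.1232; g–p: (32 + 2)/479 = 0.0710.
Expected DCO frequency = 0.1232 × 0.0710 ≈ 0.00875; observed = 2/479 ≈ 0.00418.
Coefficient of coincidence = 0.00418/0.00875 ≈ 0.48; interference = 1 − 0.48 = 0.52.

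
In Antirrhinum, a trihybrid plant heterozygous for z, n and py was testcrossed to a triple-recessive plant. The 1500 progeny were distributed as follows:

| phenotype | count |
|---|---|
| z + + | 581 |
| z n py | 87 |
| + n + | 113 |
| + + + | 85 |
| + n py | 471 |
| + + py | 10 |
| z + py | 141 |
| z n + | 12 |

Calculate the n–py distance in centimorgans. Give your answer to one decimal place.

The two most frequent reciprocal classes, z + + and + n py, are the parental types, so the F1 was z + + / + n py.
The two rarest classes, z n + and + + py, are the double crossovers. Comparing them with the parentals, only the n allele has switched, so n is the middle locus and the order is z – n – py.
Crossovers in the n–py interval produce the single-crossover classes z + py and + n + (141 + 113 = 254) plus the double crossovers (22).
RF(n–py) = (254 + 22) / 1500 = 276/1500 = 0.1840 → 18.4 centimorgans.

18.4 centimorgans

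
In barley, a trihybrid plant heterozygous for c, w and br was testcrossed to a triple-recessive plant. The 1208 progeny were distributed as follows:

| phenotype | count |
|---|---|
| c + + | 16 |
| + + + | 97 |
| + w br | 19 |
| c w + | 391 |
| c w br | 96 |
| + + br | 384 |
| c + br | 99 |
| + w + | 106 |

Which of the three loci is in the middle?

w

The two most frequent reciprocal classes, c w + and + + br, are the parental types, so the F1 was c w + / + + br.
The two rarest classes, c + + and + w br, are the double crossovers. Comparing them with the parentals, only the w allele has switched, so w is the middle locus and the order is br – w – c.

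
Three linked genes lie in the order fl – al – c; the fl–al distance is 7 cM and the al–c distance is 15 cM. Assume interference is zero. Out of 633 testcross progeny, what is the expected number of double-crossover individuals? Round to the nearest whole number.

Map distances give recombination frequencies of 0.070 and 0.150 for the two intervals.
With no interference, expected double-crossover frequency = 0.070 × 0.150 = 0.01050.
Expected number = 0.01050 × 633 = 6.65 ≈ 7.

7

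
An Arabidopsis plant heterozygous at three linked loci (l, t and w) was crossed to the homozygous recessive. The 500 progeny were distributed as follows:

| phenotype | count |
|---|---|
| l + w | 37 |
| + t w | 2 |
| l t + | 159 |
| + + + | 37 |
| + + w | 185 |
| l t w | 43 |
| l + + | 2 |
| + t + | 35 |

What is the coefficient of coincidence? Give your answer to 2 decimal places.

0.31

The two most frequent reciprocal classes, l t + and + + w, are the parental types, so the F1 was l t + / + + w.
The two rarest classes, l + + and + t w, are the double crossovers. Comparing them with the parentals, only the t allele has switched, so t is the middle locus and the order is w – t – l.
w–t: (80 + 4)/500 = 0.1680; t–l: (72 + 4)/500 = 0.1520.
Expected DCO frequency = 0.1680 × 0.1520 ≈ 0.02554; observed = 4/500 ≈ 0.00800.
Coefficient of coincidence = 0.00800/0.02554 ≈ 0.31.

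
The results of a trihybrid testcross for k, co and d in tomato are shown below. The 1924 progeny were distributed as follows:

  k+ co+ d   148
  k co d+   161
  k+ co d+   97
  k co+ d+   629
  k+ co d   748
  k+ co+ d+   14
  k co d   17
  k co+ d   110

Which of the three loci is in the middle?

The two most frequent reciprocal classes, k+ co d and k co+ d+, are the parental types, so the F1 was k+ co d / k co+ d+.
The two rarest classes, k co d and k+ co+ d+, are the double crossovers. Comparing them with the parentals, only the k allele has switched, so k is the middle locus and the order is co – k – d.

k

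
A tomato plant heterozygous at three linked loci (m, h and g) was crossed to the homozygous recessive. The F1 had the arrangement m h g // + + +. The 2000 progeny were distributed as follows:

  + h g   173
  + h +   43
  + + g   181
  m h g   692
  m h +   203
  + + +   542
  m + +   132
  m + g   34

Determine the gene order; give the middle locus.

The two rarest classes, m + g and + h +, are the double crossovers. Comparing them with the parentals, only the h allele has switched, so h is the middle locus and the order is g – h – m.

h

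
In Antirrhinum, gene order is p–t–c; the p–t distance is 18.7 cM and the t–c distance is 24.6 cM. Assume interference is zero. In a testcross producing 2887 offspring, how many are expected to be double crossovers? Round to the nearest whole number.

133

Map distances give recombination frequencies of 0.187 and 0.246 for the two intervals.
With no interference, expected double-crossover frequency = 0.187 × 0.246 = 0.04600.
Expected number = 0.04600 × 2887 = 132.81 ≈ 133.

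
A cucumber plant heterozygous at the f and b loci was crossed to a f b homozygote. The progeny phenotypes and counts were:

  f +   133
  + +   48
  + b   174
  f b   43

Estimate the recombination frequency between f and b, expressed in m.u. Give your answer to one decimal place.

The two most frequent classes, + b (174) and f + (133), are the parental types, so the F1 was + b / f +.
The recombinant classes are + + and f b: 48 + 43 = 91.
Recombination frequency = 91/398 = 0.2286 ≈ 22.9%, i.e. 22.9 m.u.

22.9 m.u.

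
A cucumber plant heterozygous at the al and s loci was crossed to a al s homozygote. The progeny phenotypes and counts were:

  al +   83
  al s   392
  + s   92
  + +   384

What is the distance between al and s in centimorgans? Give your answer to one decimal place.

The two most frequent classes, + + (384) and al s (392), are the parental types, so the F1 was + + / al s.
The recombinant classes are + s and al +: 92 + 83 = 175.
Recombination frequency = 175/951 = 0.1840 ≈ 18.4%, i.e. 18.4 centimorgans.

18.4 centimorgans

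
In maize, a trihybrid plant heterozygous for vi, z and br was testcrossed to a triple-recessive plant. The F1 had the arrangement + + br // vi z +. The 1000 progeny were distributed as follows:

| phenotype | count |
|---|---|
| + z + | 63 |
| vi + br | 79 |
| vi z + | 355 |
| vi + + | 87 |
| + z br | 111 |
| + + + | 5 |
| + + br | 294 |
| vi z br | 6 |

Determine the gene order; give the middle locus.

The two rarest classes, + + + and vi z br, are the double crossovers. Comparing them with the parentals, only the br allele has switched, so br is the middle locus and the order is z – br – vi.

br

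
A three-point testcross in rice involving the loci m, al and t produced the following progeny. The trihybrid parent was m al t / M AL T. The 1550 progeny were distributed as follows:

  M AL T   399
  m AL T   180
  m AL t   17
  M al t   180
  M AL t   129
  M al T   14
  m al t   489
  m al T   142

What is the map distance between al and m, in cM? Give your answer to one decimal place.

25.2 cM

The two rarest classes, m AL t and M al T, are the double crossovers. Comparing them with the parentals, only the al allele has switched, so al is the middle locus and the order is t – al – m.
Crossovers in the al–m interval produce the single-crossover classes M al t and m AL T (180 + 180 = 360) plus the double crossovers (31).
RF(al–m) = (360 + 31) / 1550 = 391/1550 = 0.2523 → 25.2 cM.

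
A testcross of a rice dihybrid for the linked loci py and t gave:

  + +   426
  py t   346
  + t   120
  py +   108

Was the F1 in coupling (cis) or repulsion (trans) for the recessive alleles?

The two most frequent classes are + + (426) and py t (346); these are the parental (non-recombinant) types.
So the F1 carried + + on one chromosome and py t on the other — the recessive alleles are on the same chromosome (cis / coupling).

cis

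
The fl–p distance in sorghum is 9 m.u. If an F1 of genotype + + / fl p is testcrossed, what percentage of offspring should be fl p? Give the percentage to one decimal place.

45.5%

A map distance of 9 m.u. corresponds to a recombination frequency of 0.090.
The F1 is + + / fl p, so fl p is a parental gamete class with expected frequency (1 − r)/2 = 0.910/2 = 0.4550.
That is 0.4550 = 45.5% of the progeny.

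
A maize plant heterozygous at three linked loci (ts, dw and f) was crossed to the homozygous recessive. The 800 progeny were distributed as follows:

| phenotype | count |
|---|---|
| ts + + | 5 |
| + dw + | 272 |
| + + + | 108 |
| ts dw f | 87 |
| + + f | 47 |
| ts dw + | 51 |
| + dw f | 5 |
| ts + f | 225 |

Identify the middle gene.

The two most frequent reciprocal classes, + dw + and ts + f, are the parental types, so the F1 was + dw + / ts + f.
The two rarest classes, + dw f and ts + +, are the double crossovers. Comparing them with the parentals, only the f allele has switched, so f is the middle locus and the order is dw – f – ts.

f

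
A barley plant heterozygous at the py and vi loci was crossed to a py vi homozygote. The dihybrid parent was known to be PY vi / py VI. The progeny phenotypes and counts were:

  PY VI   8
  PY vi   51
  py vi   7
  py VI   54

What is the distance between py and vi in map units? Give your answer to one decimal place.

12.5 map units

The recombinant classes are PY VI and py vi: 8 + 7 = 15.
Recombination frequency = 15/120 = 0.1250 ≈ 12.5%, i.e. 12.5 map units.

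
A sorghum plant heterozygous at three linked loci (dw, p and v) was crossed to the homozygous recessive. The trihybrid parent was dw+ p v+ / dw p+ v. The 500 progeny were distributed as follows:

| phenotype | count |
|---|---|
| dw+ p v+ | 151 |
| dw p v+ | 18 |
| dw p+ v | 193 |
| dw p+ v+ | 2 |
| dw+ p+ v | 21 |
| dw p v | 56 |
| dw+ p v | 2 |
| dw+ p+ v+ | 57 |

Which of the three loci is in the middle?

The two rarest classes, dw+ p v and dw p+ v+, are the double crossovers. Comparing them with the parentals, only the v allele has switched, so v is the middle locus and the order is dw – v – p.

v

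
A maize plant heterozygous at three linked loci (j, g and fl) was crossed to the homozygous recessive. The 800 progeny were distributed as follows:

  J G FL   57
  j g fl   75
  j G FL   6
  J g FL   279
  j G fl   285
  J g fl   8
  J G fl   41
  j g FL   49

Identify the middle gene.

The two most frequent reciprocal classes, J g FL and j G fl, are the parental types, so the F1 was J g FL / j G fl.
The two rarest classes, J g fl and j G FL, are the double crossovers. Comparing them with the parentals, only the fl allele has switched, so fl is the middle locus and the order is g – fl – j.

fl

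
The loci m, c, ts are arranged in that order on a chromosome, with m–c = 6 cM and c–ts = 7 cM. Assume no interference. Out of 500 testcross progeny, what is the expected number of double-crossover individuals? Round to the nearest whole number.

Map distances give recombination frequencies of 0.060 and 0.070 for the two intervals.
With no interference, expected double-crossover frequency = 0.060 × 0.070 = 0.00420.
Expected number = 0.00420 × 500 = 2.10 ≈ 2.

2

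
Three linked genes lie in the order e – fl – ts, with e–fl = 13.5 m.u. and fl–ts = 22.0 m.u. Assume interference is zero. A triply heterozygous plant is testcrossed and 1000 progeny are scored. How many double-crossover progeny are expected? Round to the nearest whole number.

30

Map distances give recombination frequencies of 0.135 and 0.220 for the two intervals.
With no interference, expected double-crossover frequency = 0.135 × 0.220 = 0.02970.
Expected number = 0.02970 × 1000 = 29.70 ≈ 30.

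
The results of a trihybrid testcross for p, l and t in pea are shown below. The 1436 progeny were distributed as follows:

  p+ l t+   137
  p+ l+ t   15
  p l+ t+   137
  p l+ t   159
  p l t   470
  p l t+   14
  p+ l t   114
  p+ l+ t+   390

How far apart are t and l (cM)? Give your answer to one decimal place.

22.6 cM

The two most frequent reciprocal classes, p+ l+ t+ and p l t, are the parental types, so the F1 was p+ l+ t+ / p l t.
The two rarest classes, p+ l+ t and p l t+, are the double crossovers. Comparing them with the parentals, only the t allele has switched, so t is the middle locus and the order is p – t – l.
Crossovers in the t–l interval produce the single-crossover classes p+ l t+ and p l+ t (137 + 159 = 296) plus the double crossovers (29).
RF(t–l) = (296 + 29) / 1436 = 325/1436 = 0.2263 → 22.6 cM.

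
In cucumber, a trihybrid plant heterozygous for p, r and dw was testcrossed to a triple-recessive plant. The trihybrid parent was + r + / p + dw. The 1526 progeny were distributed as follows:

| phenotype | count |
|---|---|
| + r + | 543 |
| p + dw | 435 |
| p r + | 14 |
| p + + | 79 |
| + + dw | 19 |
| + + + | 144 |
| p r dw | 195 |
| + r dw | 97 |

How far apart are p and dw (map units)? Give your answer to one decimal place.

The two rarest classes, p r + and + + dw, are the double crossovers. Comparing them with the parentals, only the p allele has switched, so p is the middle locus and the order is r – p – dw.
Crossovers in the p–dw interval produce the single-crossover classes + r dw and p + + (97 + 79 = 176) plus the double crossovers (33).
RF(p–dw) = (176 + 33) / 1526 = 209/1526 = 0.1370 → 13.7 map units.

13.7 map units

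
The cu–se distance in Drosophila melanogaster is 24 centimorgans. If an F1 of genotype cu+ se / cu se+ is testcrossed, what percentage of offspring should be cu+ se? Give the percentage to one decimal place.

A map distance of 24 centimorgans corresponds to a recombination frequency of 0.240.
The F1 is cu+ se / cu se+, so cu+ se is a parental gamete class with expected frequency (1 − r)/2 = 0.760/2 = 0.3800.
That is 0.3800 = 38.0% of the progeny.

38.0%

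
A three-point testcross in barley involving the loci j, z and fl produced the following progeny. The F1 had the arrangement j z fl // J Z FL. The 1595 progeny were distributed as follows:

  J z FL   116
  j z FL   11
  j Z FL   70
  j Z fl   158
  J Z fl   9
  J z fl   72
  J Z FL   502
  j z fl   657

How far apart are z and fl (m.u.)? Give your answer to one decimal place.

The two rarest classes, j z FL and J Z fl, are the double crossovers. Comparing them with the parentals, only the fl allele has switched, so fl is the middle locus and the order is z – fl – j.
Crossovers in the z–fl interval produce the single-crossover classes j Z fl and J z FL (158 + 116 = 274) plus the double crossovers (20).
RF(z–fl) = (274 + 20) / 1595 = 294/1595 = 0.1843 → 18.4 m.u.

18.4 m.u.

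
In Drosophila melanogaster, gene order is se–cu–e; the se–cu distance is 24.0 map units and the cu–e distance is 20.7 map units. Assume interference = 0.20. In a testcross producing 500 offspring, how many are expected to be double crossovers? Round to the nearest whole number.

20

Map distances give recombination frequencies of 0.240 and 0.207 for the two intervals.
With interference 0.20 (so coincidence = 0.80), expected double-crossover frequency = 0.240 × 0.207 × 0.80 = 0.03974.
Expected number = 0.03974 × 500 = 19.87 ≈ 20.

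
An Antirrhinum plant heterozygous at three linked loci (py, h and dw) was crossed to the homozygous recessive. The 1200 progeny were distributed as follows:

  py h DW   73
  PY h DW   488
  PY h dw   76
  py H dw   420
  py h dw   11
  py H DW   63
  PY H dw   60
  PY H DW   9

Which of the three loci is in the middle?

The two most frequent reciprocal classes, py H dw and PY h DW, are the parental types, so the F1 was py H dw / PY h DW.
The two rarest classes, py h dw and PY H DW, are the double crossovers. Comparing them with the parentals, only the h allele has switched, so h is the middle locus and the order is py – h – dw.

h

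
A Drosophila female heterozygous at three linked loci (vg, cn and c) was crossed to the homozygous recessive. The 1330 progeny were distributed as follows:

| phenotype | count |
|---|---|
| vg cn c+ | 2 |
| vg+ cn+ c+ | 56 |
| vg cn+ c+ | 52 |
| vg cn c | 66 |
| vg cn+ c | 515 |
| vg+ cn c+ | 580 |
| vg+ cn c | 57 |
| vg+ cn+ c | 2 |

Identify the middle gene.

vg

The two most frequent reciprocal classes, vg+ cn c+ and vg cn+ c, are the parental types, so the F1 was vg+ cn c+ / vg cn+ c.
The two rarest classes, vg cn c+ and vg+ cn+ c, are the double crossovers. Comparing them with the parentals, only the vg allele has switched, so vg is the middle locus and the order is cn – vg – c.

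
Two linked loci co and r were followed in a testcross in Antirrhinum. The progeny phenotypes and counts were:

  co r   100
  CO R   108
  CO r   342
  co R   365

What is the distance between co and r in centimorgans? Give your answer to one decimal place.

22.7 centimorgans

The two most frequent classes, CO r (342) and co R (365), are the parental types, so the F1 was CO r / co R.
The recombinant classes are CO R and co r: 108 + 100 = 208.
Recombination frequency = 208/915 = 0.2273 ≈ 22.7%, i.e. 22.7 centimorgans.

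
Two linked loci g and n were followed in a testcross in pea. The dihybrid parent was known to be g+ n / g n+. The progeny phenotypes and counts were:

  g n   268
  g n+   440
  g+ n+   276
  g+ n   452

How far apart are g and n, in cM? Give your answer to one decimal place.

37.9 cM

The recombinant classes are g+ n+ and g n: 276 + 268 = 544.
Recombination frequency = 544/1436 = 0.3788 ≈ 37.9%, i.e. 37.9 cM.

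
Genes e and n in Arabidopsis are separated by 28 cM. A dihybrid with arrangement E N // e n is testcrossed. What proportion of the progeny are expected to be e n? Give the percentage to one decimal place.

A map distance of 28 cM corresponds to a recombination frequency of 0.280.
The F1 is E N / e n, so e n is a parental gamete class with expected frequency (1 − r)/2 = 0.720/2 = 0.3600.
That is 0.3600 = 36.0% of the progeny.

36.0%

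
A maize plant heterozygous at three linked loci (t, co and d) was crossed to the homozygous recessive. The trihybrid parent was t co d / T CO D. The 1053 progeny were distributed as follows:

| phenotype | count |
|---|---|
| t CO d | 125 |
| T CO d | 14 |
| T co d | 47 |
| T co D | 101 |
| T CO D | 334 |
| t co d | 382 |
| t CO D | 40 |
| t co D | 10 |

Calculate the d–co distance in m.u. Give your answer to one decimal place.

The two rarest classes, t co D and T CO d, are the double crossovers. Comparing them with the parentals, only the d allele has switched, so d is the middle locus and the order is co – d – t.
Crossovers in the co–d interval produce the single-crossover classes t CO d and T co D (125 + 101 = 226) plus the double crossovers (24).
RF(co–d) = (226 + 24) / 1053 = 250/1053 = 0.2374 → 23.7 m.u.

23.7 m.u.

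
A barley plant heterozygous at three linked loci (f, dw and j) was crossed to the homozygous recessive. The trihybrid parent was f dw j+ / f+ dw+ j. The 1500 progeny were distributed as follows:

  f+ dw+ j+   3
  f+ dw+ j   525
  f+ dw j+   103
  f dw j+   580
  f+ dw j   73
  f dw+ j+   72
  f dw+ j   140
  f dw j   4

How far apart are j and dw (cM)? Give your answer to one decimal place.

10.1 cM

The two rarest classes, f dw j and f+ dw+ j+, are the double crossovers. Comparing them with the parentals, only the j allele has switched, so j is the middle locus and the order is f – j – dw.
Crossovers in the j–dw interval produce the single-crossover classes f dw+ j+ and f+ dw j (72 + 73 = 145) plus the double crossovers (7).
RF(j–dw) = (145 + 7) / 1500 = 152/1500 = 0.1013 → 10.1 cM.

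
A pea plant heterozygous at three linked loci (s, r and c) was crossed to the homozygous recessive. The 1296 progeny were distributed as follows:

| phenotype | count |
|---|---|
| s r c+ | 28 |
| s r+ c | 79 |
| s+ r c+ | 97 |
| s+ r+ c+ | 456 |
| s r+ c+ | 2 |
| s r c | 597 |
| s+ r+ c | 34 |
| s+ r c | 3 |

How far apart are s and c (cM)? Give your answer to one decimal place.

The two most frequent reciprocal classes, s+ r+ c+ and s r c, are the parental types, so the F1 was s+ r+ c+ / s r c.
The two rarest classes, s r+ c+ and s+ r c, are the double crossovers. Comparing them with the parentals, only the s allele has switched, so s is the middle locus and the order is r – s – c.
Crossovers in the s–c interval produce the single-crossover classes s+ r+ c and s r c+ (34 + 28 = 62) plus the double crossovers (5).
RF(s–c) = (62 + 5) / 1296 = 67/1296 = 0.0517 → 5.2 cM.

5.2 cM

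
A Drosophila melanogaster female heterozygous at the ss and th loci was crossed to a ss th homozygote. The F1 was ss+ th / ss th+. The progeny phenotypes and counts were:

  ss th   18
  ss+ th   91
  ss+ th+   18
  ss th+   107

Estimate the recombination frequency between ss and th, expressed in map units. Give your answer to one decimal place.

15.4 map units

The recombinant classes are ss+ th+ and ss th: 18 + 18 = 36.
Recombination frequency = 36/234 = 0.1538 ≈ 15.4%, i.e. 15.4 map units.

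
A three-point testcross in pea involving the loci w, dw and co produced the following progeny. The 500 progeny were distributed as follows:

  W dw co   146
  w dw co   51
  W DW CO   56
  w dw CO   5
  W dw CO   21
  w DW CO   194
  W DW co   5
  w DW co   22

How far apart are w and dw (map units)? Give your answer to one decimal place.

23.4 map units

The two most frequent reciprocal classes, W dw co and w DW CO, are the parental types, so the F1 was W dw co / w DW CO.
The two rarest classes, W DW co and w dw CO, are the double crossovers. Comparing them with the parentals, only the dw allele has switched, so dw is the middle locus and the order is w – dw – co.
Crossovers in the w–dw interval produce the single-crossover classes w dw co and W DW CO (51 + 56 = 107) plus the double crossovers (10).
RF(w–dw) = (107 + 10) / 500 = 117/500 = 0.2340 → 23.4 map units.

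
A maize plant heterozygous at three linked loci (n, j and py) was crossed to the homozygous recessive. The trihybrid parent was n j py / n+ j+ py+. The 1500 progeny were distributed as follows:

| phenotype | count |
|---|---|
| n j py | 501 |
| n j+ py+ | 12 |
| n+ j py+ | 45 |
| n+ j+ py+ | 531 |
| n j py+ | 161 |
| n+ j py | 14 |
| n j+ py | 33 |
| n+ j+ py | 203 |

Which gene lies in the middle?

n

The two rarest classes, n+ j py and n j+ py+, are the double crossovers. Comparing them with the parentals, only the n allele has switched, so n is the middle locus and the order is py – n – j.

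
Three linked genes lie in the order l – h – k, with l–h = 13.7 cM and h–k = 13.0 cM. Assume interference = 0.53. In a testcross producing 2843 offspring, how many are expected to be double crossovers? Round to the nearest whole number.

24

Map distances give recombination frequencies of 0.137 and 0.130 for the two intervals.
With interference 0.53 (so coincidence = 0.47), expected double-crossover frequency = 0.137 × 0.130 × 0.47 = 0.00837.
Expected number = 0.00837 × 2843 = 23.80 ≈ 24.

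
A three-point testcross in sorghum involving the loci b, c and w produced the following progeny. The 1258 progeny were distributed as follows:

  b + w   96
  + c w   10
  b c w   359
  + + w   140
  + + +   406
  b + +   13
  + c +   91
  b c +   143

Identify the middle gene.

The two most frequent reciprocal classes, + + + and b c w, are the parental types, so the F1 was + + + / b c w.
The two rarest classes, b + + and + c w, are the double crossovers. Comparing them with the parentals, only the b allele has switched, so b is the middle locus and the order is c – b – w.

b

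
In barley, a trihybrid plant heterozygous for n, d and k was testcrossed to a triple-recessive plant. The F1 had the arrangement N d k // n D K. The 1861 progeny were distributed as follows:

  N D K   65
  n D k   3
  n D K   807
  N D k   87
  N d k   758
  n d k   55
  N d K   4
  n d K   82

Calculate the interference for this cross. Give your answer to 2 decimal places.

The two rarest classes, N d K and n D k, are the double crossovers. Comparing them with the parentals, only the k allele has switched, so k is the middle locus and the order is d – k – n.
d–k: (169 + 7)/1861 = 0.0946; k–n: (120 + 7)/1861 = 0.0682.
Expected DCO frequency = 0.0946 × 0.0682 ≈ 0.00645; observed = 7/1861 ≈ 0.00376.
Coefficient of coincidence = 0.00376/0.00645 ≈ 0.58; interference = 1 − 0.58 = 0.42.

0.42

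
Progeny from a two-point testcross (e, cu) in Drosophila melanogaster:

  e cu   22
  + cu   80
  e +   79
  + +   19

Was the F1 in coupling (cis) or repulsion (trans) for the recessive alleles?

trans

The two most frequent classes are + cu (80) and e + (79); these are the parental (non-recombinant) types.
So the F1 carried + cu on one chromosome and e + on the other — the recessive alleles are on opposite chromosomes (trans / repulsion).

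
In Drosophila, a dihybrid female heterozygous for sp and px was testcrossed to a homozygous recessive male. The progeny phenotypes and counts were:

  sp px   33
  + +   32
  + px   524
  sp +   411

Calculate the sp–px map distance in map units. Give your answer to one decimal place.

6.5 map units

The two most frequent classes, + px (524) and sp + (411), are the parental types, so the F1 was + px / sp +.
The recombinant classes are + + and sp px: 32 + 33 = 65.
Recombination frequency = 65/1000 = 0.0650 ≈ 6.5%, i.e. 6.5 map units.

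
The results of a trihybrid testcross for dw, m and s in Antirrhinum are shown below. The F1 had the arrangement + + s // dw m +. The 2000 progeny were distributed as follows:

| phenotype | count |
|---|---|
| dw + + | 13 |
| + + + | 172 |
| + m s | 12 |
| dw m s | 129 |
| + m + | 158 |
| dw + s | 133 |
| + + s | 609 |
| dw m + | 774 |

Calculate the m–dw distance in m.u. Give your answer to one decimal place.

15.8 m.u.

The two rarest classes, + m s and dw + +, are the double crossovers. Comparing them with the parentals, only the m allele has switched, so m is the middle locus and the order is dw – m – s.
Crossovers in the dw–m interval produce the single-crossover classes dw + s and + m + (133 + 158 = 291) plus the double crossovers (25).
RF(dw–m) = (291 + 25) / 2000 = 316/2000 = 0.1580 → 15.8 m.u.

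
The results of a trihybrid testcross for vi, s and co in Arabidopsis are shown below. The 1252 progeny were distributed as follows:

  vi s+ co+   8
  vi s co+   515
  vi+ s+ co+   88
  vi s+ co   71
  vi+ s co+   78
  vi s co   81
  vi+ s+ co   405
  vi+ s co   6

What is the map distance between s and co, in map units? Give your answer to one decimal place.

The two most frequent reciprocal classes, vi+ s+ co and vi s co+, are the parental types, so the F1 was vi+ s+ co / vi s co+.
The two rarest classes, vi+ s co and vi s+ co+, are the double crossovers. Comparing them with the parentals, only the s allele has switched, so s is the middle locus and the order is co – s – vi.
Crossovers in the co–s interval produce the single-crossover classes vi+ s+ co+ and vi s co (88 + 81 = 169) plus the double crossovers (14).
RF(co–s) = (169 + 14) / 1252 = 183/1252 = 0.1462 → 14.6 map units.

14.6 map units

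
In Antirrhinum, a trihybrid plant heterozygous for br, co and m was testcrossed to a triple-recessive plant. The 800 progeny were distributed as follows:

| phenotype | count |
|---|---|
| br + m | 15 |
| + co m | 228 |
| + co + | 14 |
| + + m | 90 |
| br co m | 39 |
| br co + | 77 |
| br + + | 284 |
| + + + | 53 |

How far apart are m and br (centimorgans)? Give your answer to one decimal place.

The two most frequent reciprocal classes, br + + and + co m, are the parental types, so the F1 was br + + / + co m.
The two rarest classes, br + m and + co +, are the double crossovers. Comparing them with the parentals, only the m allele has switched, so m is the middle locus and the order is br – m – co.
Crossovers in the br–m interval produce the single-crossover classes + + + and br co m (53 + 39 = 92) plus the double crossovers (29).
RF(br–m) = (92 + 29) / 800 = 121/800 = 0.1512 → 15.1 centimorgans.

15.1 centimorgans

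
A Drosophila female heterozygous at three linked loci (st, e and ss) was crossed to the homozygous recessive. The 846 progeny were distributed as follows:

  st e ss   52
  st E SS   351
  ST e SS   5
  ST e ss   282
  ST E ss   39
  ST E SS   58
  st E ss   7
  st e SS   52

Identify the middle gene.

ss

The two most frequent reciprocal classes, ST e ss and st E SS, are the parental types, so the F1 was ST e ss / st E SS.
The two rarest classes, ST e SS and st E ss, are the double crossovers. Comparing them with the parentals, only the ss allele has switched, so ss is the middle locus and the order is st – ss – e.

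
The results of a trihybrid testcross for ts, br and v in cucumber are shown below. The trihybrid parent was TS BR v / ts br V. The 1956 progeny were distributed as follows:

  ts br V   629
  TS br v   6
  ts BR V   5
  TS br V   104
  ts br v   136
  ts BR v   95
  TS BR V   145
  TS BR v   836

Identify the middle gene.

The two rarest classes, TS br v and ts BR V, are the double crossovers. Comparing them with the parentals, only the br allele has switched, so br is the middle locus and the order is v – br – ts.

br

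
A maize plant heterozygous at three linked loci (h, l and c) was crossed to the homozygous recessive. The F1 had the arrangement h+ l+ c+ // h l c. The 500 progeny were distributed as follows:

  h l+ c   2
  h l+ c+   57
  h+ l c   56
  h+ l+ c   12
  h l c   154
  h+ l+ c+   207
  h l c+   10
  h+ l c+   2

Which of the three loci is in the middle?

The two rarest classes, h+ l c+ and h l+ c, are the double crossovers. Comparing them with the parentals, only the l allele has switched, so l is the middle locus and the order is c – l – h.

l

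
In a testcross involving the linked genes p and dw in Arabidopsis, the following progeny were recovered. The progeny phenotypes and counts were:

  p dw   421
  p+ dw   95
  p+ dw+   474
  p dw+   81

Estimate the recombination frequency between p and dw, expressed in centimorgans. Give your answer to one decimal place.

16.4 centimorgans

The two most frequent classes, p+ dw+ (474) and p dw (421), are the parental types, so the F1 was p+ dw+ / p dw.
The recombinant classes are p+ dw and p dw+: 95 + 81 = 176.
Recombination frequency = 176/1071 = 0.1643 ≈ 16.4%, i.e. 16.4 centimorgans.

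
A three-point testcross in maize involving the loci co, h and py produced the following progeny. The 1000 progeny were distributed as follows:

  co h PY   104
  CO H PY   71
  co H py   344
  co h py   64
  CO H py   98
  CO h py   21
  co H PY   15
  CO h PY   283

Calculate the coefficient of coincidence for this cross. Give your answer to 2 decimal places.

0.88

The two most frequent reciprocal classes, co H py and CO h PY, are the parental types, so the F1 was co H py / CO h PY.
The two rarest classes, co H PY and CO h py, are the double crossovers. Comparing them with the parentals, only the py allele has switched, so py is the middle locus and the order is co – py – h.
co–py: (202 + 36)/1000 = 0.2380; py–h: (135 + 36)/1000 = 0.1710.
Expected DCO frequency = 0.2380 × 0.1710 ≈ 0.04070; observed = 36/1000 ≈ 0.03600.
Coefficient of coincidence = 0.03600/0.04070 ≈ 0.88.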